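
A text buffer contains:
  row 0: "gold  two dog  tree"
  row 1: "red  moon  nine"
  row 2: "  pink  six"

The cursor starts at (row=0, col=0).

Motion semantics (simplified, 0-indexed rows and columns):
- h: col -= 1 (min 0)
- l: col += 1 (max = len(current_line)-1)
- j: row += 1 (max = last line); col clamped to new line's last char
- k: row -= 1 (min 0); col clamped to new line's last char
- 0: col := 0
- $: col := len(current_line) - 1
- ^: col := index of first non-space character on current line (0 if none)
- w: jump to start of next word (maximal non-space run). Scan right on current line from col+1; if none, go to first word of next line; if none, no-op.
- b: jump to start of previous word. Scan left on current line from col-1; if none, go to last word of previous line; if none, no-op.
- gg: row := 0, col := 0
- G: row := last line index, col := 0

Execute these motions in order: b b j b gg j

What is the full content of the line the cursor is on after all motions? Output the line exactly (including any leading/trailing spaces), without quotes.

Answer: red  moon  nine

Derivation:
After 1 (b): row=0 col=0 char='g'
After 2 (b): row=0 col=0 char='g'
After 3 (j): row=1 col=0 char='r'
After 4 (b): row=0 col=15 char='t'
After 5 (gg): row=0 col=0 char='g'
After 6 (j): row=1 col=0 char='r'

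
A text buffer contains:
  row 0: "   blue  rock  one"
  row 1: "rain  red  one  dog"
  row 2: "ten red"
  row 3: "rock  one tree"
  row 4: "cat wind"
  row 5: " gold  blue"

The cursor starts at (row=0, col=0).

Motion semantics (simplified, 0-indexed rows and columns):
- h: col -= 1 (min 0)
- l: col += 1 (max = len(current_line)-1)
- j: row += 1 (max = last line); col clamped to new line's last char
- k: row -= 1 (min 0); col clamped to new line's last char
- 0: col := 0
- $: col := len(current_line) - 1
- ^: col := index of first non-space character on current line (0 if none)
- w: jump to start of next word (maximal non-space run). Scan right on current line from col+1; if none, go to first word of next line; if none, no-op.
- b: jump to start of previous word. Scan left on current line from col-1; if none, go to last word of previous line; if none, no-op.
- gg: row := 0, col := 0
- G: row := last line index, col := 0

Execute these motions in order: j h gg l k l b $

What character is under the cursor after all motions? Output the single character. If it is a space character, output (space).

Answer: e

Derivation:
After 1 (j): row=1 col=0 char='r'
After 2 (h): row=1 col=0 char='r'
After 3 (gg): row=0 col=0 char='_'
After 4 (l): row=0 col=1 char='_'
After 5 (k): row=0 col=1 char='_'
After 6 (l): row=0 col=2 char='_'
After 7 (b): row=0 col=2 char='_'
After 8 ($): row=0 col=17 char='e'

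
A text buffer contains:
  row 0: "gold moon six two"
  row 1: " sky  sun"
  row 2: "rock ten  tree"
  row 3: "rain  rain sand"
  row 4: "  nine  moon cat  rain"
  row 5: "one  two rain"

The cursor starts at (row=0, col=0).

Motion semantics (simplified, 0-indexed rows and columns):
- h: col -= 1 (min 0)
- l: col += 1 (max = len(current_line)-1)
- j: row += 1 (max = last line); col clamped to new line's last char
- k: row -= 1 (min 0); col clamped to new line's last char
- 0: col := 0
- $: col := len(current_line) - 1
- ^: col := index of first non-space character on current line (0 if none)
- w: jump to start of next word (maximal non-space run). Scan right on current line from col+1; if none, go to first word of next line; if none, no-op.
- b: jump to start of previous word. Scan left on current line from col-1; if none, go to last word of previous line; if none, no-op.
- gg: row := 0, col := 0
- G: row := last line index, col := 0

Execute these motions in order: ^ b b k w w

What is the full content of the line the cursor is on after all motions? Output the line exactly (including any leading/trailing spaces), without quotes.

After 1 (^): row=0 col=0 char='g'
After 2 (b): row=0 col=0 char='g'
After 3 (b): row=0 col=0 char='g'
After 4 (k): row=0 col=0 char='g'
After 5 (w): row=0 col=5 char='m'
After 6 (w): row=0 col=10 char='s'

Answer: gold moon six two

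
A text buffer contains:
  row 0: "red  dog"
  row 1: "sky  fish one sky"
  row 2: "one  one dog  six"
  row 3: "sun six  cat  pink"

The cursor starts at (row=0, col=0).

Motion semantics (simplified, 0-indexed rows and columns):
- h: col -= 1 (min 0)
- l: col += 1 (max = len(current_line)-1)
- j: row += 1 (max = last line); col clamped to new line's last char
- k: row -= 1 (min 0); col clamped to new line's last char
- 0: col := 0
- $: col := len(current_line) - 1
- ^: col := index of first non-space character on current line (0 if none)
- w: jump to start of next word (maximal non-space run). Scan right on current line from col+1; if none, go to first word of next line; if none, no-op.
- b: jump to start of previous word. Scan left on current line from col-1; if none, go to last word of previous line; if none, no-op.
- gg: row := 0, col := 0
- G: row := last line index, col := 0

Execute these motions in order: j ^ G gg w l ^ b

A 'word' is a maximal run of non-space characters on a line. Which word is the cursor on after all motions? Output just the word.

Answer: red

Derivation:
After 1 (j): row=1 col=0 char='s'
After 2 (^): row=1 col=0 char='s'
After 3 (G): row=3 col=0 char='s'
After 4 (gg): row=0 col=0 char='r'
After 5 (w): row=0 col=5 char='d'
After 6 (l): row=0 col=6 char='o'
After 7 (^): row=0 col=0 char='r'
After 8 (b): row=0 col=0 char='r'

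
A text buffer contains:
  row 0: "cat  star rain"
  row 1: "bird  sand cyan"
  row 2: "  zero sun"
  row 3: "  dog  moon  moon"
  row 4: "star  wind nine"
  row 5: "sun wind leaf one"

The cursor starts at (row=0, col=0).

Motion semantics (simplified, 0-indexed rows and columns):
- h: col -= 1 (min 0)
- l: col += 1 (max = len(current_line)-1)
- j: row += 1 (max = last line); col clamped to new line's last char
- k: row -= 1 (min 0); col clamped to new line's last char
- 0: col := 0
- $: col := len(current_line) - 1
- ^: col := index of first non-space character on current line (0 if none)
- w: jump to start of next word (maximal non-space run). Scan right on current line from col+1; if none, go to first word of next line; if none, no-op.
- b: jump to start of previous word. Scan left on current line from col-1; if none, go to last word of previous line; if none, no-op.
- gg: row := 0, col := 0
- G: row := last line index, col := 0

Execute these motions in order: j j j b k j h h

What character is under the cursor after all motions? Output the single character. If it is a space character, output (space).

After 1 (j): row=1 col=0 char='b'
After 2 (j): row=2 col=0 char='_'
After 3 (j): row=3 col=0 char='_'
After 4 (b): row=2 col=7 char='s'
After 5 (k): row=1 col=7 char='a'
After 6 (j): row=2 col=7 char='s'
After 7 (h): row=2 col=6 char='_'
After 8 (h): row=2 col=5 char='o'

Answer: o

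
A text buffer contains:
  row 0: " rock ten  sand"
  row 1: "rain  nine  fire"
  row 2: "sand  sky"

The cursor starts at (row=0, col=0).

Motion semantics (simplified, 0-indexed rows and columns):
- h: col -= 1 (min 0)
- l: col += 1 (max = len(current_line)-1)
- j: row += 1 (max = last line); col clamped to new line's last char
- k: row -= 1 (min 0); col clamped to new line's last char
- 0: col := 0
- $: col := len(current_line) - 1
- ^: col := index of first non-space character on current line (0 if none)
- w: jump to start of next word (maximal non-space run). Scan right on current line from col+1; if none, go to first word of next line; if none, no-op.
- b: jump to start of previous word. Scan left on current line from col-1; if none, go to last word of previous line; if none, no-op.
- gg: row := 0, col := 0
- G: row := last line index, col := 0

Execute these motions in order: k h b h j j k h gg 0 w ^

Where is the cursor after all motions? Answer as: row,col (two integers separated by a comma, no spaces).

Answer: 0,1

Derivation:
After 1 (k): row=0 col=0 char='_'
After 2 (h): row=0 col=0 char='_'
After 3 (b): row=0 col=0 char='_'
After 4 (h): row=0 col=0 char='_'
After 5 (j): row=1 col=0 char='r'
After 6 (j): row=2 col=0 char='s'
After 7 (k): row=1 col=0 char='r'
After 8 (h): row=1 col=0 char='r'
After 9 (gg): row=0 col=0 char='_'
After 10 (0): row=0 col=0 char='_'
After 11 (w): row=0 col=1 char='r'
After 12 (^): row=0 col=1 char='r'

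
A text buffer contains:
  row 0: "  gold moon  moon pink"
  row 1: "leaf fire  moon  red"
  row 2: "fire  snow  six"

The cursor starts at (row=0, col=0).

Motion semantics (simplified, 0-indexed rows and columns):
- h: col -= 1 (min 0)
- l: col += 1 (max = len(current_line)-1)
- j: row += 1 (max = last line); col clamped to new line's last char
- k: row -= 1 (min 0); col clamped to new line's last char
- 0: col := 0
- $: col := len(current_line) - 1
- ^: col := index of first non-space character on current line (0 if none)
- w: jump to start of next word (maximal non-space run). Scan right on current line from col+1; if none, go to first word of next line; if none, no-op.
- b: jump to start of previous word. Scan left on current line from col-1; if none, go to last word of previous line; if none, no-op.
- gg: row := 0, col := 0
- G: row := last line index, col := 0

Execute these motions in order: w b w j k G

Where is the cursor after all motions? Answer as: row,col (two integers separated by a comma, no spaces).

Answer: 2,0

Derivation:
After 1 (w): row=0 col=2 char='g'
After 2 (b): row=0 col=2 char='g'
After 3 (w): row=0 col=7 char='m'
After 4 (j): row=1 col=7 char='r'
After 5 (k): row=0 col=7 char='m'
After 6 (G): row=2 col=0 char='f'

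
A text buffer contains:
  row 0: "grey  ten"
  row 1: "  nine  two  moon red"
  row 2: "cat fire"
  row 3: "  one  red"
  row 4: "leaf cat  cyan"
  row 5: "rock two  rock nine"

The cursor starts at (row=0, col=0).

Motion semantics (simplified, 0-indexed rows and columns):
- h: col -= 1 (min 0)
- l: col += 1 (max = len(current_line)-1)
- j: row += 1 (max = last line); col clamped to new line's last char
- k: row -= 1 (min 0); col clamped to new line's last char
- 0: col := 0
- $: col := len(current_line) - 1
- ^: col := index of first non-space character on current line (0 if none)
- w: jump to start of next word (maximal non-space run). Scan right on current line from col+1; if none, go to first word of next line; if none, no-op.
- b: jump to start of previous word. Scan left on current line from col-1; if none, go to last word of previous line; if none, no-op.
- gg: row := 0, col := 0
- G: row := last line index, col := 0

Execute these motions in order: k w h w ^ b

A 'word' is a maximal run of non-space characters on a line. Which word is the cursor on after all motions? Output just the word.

Answer: grey

Derivation:
After 1 (k): row=0 col=0 char='g'
After 2 (w): row=0 col=6 char='t'
After 3 (h): row=0 col=5 char='_'
After 4 (w): row=0 col=6 char='t'
After 5 (^): row=0 col=0 char='g'
After 6 (b): row=0 col=0 char='g'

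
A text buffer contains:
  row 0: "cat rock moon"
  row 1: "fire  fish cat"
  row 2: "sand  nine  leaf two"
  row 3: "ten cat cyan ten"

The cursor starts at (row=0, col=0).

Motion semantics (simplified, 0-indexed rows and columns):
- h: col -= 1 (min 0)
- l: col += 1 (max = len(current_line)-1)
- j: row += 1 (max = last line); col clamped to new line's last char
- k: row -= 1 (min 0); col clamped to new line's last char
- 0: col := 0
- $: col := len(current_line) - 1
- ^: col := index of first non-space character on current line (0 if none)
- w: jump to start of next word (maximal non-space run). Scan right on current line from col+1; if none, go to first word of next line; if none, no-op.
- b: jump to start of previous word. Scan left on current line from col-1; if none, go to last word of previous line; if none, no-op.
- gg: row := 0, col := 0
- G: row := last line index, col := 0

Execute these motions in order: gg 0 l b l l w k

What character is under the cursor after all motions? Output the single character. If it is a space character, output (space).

After 1 (gg): row=0 col=0 char='c'
After 2 (0): row=0 col=0 char='c'
After 3 (l): row=0 col=1 char='a'
After 4 (b): row=0 col=0 char='c'
After 5 (l): row=0 col=1 char='a'
After 6 (l): row=0 col=2 char='t'
After 7 (w): row=0 col=4 char='r'
After 8 (k): row=0 col=4 char='r'

Answer: r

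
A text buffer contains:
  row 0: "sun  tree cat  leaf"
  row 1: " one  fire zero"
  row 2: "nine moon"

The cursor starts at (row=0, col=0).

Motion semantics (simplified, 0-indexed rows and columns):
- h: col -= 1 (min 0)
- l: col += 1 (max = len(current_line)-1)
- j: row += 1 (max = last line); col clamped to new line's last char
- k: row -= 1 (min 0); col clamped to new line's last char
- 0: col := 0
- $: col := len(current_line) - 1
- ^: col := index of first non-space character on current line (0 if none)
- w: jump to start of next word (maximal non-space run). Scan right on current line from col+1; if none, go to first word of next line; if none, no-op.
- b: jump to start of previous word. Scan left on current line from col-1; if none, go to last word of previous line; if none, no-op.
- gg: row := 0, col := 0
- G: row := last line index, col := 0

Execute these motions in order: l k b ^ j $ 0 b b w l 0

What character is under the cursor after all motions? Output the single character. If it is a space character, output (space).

Answer: s

Derivation:
After 1 (l): row=0 col=1 char='u'
After 2 (k): row=0 col=1 char='u'
After 3 (b): row=0 col=0 char='s'
After 4 (^): row=0 col=0 char='s'
After 5 (j): row=1 col=0 char='_'
After 6 ($): row=1 col=14 char='o'
After 7 (0): row=1 col=0 char='_'
After 8 (b): row=0 col=15 char='l'
After 9 (b): row=0 col=10 char='c'
After 10 (w): row=0 col=15 char='l'
After 11 (l): row=0 col=16 char='e'
After 12 (0): row=0 col=0 char='s'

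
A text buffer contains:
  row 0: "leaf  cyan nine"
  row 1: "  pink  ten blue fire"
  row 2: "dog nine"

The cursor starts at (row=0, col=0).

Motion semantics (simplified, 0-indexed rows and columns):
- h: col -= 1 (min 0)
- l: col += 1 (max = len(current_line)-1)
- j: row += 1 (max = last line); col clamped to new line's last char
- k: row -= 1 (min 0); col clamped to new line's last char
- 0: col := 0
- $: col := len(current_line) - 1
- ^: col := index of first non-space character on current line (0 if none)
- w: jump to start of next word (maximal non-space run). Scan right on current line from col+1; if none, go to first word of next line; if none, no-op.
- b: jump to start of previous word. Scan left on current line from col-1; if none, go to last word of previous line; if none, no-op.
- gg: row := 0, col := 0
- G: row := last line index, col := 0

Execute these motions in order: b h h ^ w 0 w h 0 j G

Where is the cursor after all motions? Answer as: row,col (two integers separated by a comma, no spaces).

Answer: 2,0

Derivation:
After 1 (b): row=0 col=0 char='l'
After 2 (h): row=0 col=0 char='l'
After 3 (h): row=0 col=0 char='l'
After 4 (^): row=0 col=0 char='l'
After 5 (w): row=0 col=6 char='c'
After 6 (0): row=0 col=0 char='l'
After 7 (w): row=0 col=6 char='c'
After 8 (h): row=0 col=5 char='_'
After 9 (0): row=0 col=0 char='l'
After 10 (j): row=1 col=0 char='_'
After 11 (G): row=2 col=0 char='d'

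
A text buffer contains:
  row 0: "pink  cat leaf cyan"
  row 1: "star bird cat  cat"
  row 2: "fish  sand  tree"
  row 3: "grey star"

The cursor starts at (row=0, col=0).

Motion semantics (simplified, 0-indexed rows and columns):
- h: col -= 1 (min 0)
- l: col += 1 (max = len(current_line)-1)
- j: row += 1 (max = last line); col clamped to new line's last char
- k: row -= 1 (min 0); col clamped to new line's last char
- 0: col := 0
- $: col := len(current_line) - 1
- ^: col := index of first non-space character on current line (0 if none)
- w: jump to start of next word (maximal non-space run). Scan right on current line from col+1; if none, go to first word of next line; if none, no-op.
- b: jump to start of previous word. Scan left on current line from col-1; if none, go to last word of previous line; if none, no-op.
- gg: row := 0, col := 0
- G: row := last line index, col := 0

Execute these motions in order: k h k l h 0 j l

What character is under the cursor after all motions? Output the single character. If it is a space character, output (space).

Answer: t

Derivation:
After 1 (k): row=0 col=0 char='p'
After 2 (h): row=0 col=0 char='p'
After 3 (k): row=0 col=0 char='p'
After 4 (l): row=0 col=1 char='i'
After 5 (h): row=0 col=0 char='p'
After 6 (0): row=0 col=0 char='p'
After 7 (j): row=1 col=0 char='s'
After 8 (l): row=1 col=1 char='t'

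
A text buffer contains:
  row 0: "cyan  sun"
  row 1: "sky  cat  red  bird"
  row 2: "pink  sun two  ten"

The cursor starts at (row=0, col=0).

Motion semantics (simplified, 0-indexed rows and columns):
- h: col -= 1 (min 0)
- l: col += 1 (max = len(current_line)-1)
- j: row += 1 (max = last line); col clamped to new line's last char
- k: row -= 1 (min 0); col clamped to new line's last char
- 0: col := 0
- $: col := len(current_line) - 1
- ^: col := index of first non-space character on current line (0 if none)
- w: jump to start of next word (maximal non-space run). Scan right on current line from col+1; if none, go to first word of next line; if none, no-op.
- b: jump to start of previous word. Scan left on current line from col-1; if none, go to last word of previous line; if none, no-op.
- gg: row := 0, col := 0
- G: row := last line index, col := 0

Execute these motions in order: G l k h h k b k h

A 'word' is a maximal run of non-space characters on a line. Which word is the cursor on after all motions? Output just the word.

After 1 (G): row=2 col=0 char='p'
After 2 (l): row=2 col=1 char='i'
After 3 (k): row=1 col=1 char='k'
After 4 (h): row=1 col=0 char='s'
After 5 (h): row=1 col=0 char='s'
After 6 (k): row=0 col=0 char='c'
After 7 (b): row=0 col=0 char='c'
After 8 (k): row=0 col=0 char='c'
After 9 (h): row=0 col=0 char='c'

Answer: cyan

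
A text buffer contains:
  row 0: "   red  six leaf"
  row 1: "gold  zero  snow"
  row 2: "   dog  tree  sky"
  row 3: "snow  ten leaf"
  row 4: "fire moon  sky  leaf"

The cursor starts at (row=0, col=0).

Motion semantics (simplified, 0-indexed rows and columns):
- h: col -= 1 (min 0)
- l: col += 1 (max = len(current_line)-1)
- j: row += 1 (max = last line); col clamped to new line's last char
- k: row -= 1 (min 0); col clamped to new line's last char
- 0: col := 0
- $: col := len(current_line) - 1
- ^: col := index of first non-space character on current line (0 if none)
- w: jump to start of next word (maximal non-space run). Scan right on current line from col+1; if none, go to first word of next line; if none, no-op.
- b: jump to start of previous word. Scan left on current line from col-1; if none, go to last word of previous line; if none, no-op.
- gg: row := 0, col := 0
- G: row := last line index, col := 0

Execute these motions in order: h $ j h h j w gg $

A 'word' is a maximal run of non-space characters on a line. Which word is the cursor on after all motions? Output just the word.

Answer: leaf

Derivation:
After 1 (h): row=0 col=0 char='_'
After 2 ($): row=0 col=15 char='f'
After 3 (j): row=1 col=15 char='w'
After 4 (h): row=1 col=14 char='o'
After 5 (h): row=1 col=13 char='n'
After 6 (j): row=2 col=13 char='_'
After 7 (w): row=2 col=14 char='s'
After 8 (gg): row=0 col=0 char='_'
After 9 ($): row=0 col=15 char='f'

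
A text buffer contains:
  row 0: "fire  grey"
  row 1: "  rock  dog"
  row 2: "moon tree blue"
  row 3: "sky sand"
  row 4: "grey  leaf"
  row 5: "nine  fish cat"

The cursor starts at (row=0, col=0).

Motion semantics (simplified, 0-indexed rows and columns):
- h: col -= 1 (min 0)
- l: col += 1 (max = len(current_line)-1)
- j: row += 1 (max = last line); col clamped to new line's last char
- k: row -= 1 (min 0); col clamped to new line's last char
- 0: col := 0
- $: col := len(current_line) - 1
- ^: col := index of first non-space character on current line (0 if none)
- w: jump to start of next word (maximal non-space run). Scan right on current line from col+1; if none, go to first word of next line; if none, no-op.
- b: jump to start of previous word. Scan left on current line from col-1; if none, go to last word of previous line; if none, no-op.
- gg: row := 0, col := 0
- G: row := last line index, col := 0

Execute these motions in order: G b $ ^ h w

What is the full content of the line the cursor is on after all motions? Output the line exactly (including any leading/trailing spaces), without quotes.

After 1 (G): row=5 col=0 char='n'
After 2 (b): row=4 col=6 char='l'
After 3 ($): row=4 col=9 char='f'
After 4 (^): row=4 col=0 char='g'
After 5 (h): row=4 col=0 char='g'
After 6 (w): row=4 col=6 char='l'

Answer: grey  leaf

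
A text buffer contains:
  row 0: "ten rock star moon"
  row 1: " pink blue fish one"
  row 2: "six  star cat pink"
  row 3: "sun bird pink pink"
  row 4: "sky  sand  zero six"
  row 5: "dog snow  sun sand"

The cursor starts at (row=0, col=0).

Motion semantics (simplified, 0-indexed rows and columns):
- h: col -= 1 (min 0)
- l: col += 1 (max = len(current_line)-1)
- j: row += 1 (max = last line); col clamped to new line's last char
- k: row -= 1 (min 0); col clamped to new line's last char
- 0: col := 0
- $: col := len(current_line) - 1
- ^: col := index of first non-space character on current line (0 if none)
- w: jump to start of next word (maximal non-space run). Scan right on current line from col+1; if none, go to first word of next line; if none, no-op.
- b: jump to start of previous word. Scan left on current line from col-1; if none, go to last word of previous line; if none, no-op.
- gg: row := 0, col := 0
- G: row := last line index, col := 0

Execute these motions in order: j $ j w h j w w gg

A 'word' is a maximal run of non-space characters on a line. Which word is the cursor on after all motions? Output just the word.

After 1 (j): row=1 col=0 char='_'
After 2 ($): row=1 col=18 char='e'
After 3 (j): row=2 col=17 char='k'
After 4 (w): row=3 col=0 char='s'
After 5 (h): row=3 col=0 char='s'
After 6 (j): row=4 col=0 char='s'
After 7 (w): row=4 col=5 char='s'
After 8 (w): row=4 col=11 char='z'
After 9 (gg): row=0 col=0 char='t'

Answer: ten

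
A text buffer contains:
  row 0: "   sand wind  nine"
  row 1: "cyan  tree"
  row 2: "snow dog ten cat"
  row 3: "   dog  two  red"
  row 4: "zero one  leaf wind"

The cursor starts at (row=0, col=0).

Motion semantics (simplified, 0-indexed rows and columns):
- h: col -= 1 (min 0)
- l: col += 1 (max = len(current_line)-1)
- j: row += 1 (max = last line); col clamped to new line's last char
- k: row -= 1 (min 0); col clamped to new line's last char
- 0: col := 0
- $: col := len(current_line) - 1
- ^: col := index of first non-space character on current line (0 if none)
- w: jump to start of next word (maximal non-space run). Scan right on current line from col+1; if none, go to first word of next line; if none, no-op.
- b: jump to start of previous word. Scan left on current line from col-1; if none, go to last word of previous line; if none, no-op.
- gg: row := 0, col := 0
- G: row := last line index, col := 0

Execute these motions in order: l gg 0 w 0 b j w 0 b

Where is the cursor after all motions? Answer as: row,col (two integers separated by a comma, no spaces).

After 1 (l): row=0 col=1 char='_'
After 2 (gg): row=0 col=0 char='_'
After 3 (0): row=0 col=0 char='_'
After 4 (w): row=0 col=3 char='s'
After 5 (0): row=0 col=0 char='_'
After 6 (b): row=0 col=0 char='_'
After 7 (j): row=1 col=0 char='c'
After 8 (w): row=1 col=6 char='t'
After 9 (0): row=1 col=0 char='c'
After 10 (b): row=0 col=14 char='n'

Answer: 0,14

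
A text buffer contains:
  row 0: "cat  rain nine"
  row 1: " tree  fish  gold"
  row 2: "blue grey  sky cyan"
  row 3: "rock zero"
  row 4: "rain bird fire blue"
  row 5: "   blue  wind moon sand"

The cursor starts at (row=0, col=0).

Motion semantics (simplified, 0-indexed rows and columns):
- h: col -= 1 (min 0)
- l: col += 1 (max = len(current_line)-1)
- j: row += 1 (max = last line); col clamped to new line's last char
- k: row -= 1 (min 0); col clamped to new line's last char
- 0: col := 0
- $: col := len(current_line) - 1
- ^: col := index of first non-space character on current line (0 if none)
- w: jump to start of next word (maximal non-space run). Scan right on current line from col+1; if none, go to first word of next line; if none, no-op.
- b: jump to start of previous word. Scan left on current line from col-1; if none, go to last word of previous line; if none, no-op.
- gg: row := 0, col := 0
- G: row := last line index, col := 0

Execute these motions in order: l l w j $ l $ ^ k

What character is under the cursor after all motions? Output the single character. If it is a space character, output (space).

After 1 (l): row=0 col=1 char='a'
After 2 (l): row=0 col=2 char='t'
After 3 (w): row=0 col=5 char='r'
After 4 (j): row=1 col=5 char='_'
After 5 ($): row=1 col=16 char='d'
After 6 (l): row=1 col=16 char='d'
After 7 ($): row=1 col=16 char='d'
After 8 (^): row=1 col=1 char='t'
After 9 (k): row=0 col=1 char='a'

Answer: a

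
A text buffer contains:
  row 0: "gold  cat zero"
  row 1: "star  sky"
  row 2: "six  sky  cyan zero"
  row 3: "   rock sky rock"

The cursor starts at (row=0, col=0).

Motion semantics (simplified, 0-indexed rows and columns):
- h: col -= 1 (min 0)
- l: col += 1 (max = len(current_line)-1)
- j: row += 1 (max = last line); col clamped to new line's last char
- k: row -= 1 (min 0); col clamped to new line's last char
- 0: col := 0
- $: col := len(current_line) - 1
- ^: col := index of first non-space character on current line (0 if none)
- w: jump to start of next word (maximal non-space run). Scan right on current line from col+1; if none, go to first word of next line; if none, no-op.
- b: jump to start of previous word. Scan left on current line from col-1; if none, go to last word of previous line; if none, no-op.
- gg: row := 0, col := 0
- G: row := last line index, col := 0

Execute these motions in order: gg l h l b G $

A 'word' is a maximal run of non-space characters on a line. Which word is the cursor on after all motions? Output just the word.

Answer: rock

Derivation:
After 1 (gg): row=0 col=0 char='g'
After 2 (l): row=0 col=1 char='o'
After 3 (h): row=0 col=0 char='g'
After 4 (l): row=0 col=1 char='o'
After 5 (b): row=0 col=0 char='g'
After 6 (G): row=3 col=0 char='_'
After 7 ($): row=3 col=15 char='k'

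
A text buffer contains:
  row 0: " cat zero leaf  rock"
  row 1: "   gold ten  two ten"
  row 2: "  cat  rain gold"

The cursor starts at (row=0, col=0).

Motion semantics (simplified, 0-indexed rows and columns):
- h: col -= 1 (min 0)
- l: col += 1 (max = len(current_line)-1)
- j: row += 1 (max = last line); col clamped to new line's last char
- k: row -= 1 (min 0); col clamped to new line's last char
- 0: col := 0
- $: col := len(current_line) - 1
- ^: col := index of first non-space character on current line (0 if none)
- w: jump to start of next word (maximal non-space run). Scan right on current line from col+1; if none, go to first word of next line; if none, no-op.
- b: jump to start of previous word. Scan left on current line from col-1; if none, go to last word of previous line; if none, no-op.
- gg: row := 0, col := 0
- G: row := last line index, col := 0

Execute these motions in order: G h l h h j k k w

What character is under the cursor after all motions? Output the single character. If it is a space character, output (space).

After 1 (G): row=2 col=0 char='_'
After 2 (h): row=2 col=0 char='_'
After 3 (l): row=2 col=1 char='_'
After 4 (h): row=2 col=0 char='_'
After 5 (h): row=2 col=0 char='_'
After 6 (j): row=2 col=0 char='_'
After 7 (k): row=1 col=0 char='_'
After 8 (k): row=0 col=0 char='_'
After 9 (w): row=0 col=1 char='c'

Answer: c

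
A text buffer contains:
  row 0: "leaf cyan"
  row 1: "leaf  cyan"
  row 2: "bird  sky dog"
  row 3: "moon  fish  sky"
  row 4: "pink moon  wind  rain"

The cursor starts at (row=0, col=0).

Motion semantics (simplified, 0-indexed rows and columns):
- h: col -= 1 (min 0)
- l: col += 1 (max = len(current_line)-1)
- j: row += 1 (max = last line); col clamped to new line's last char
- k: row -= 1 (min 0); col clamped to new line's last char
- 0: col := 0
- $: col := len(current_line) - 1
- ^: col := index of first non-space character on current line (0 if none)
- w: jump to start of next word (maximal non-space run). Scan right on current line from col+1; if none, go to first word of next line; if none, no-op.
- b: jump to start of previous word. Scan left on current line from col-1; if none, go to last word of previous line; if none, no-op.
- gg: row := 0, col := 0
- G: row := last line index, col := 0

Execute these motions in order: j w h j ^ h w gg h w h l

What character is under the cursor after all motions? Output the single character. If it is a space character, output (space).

Answer: c

Derivation:
After 1 (j): row=1 col=0 char='l'
After 2 (w): row=1 col=6 char='c'
After 3 (h): row=1 col=5 char='_'
After 4 (j): row=2 col=5 char='_'
After 5 (^): row=2 col=0 char='b'
After 6 (h): row=2 col=0 char='b'
After 7 (w): row=2 col=6 char='s'
After 8 (gg): row=0 col=0 char='l'
After 9 (h): row=0 col=0 char='l'
After 10 (w): row=0 col=5 char='c'
After 11 (h): row=0 col=4 char='_'
After 12 (l): row=0 col=5 char='c'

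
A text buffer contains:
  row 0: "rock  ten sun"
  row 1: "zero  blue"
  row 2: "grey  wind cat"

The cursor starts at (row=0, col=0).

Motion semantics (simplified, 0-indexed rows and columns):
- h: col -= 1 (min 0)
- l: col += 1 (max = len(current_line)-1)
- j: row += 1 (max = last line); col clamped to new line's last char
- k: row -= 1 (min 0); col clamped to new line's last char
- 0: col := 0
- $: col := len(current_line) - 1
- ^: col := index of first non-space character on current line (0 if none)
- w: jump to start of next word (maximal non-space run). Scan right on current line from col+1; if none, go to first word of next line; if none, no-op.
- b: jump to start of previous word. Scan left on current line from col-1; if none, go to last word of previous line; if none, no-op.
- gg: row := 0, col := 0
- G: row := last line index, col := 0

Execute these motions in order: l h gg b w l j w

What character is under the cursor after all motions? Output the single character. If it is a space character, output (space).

After 1 (l): row=0 col=1 char='o'
After 2 (h): row=0 col=0 char='r'
After 3 (gg): row=0 col=0 char='r'
After 4 (b): row=0 col=0 char='r'
After 5 (w): row=0 col=6 char='t'
After 6 (l): row=0 col=7 char='e'
After 7 (j): row=1 col=7 char='l'
After 8 (w): row=2 col=0 char='g'

Answer: g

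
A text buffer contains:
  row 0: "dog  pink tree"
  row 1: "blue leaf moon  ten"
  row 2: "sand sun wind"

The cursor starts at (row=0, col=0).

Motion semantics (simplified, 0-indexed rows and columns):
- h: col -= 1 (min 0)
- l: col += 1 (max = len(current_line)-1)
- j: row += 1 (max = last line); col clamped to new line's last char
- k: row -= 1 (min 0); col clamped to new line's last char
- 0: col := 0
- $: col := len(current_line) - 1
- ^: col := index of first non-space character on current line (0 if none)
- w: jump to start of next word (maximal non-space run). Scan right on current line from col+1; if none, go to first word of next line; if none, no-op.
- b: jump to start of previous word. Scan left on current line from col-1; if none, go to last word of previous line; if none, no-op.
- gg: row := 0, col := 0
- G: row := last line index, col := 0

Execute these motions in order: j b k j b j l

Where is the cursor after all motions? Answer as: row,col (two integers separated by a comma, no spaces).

After 1 (j): row=1 col=0 char='b'
After 2 (b): row=0 col=10 char='t'
After 3 (k): row=0 col=10 char='t'
After 4 (j): row=1 col=10 char='m'
After 5 (b): row=1 col=5 char='l'
After 6 (j): row=2 col=5 char='s'
After 7 (l): row=2 col=6 char='u'

Answer: 2,6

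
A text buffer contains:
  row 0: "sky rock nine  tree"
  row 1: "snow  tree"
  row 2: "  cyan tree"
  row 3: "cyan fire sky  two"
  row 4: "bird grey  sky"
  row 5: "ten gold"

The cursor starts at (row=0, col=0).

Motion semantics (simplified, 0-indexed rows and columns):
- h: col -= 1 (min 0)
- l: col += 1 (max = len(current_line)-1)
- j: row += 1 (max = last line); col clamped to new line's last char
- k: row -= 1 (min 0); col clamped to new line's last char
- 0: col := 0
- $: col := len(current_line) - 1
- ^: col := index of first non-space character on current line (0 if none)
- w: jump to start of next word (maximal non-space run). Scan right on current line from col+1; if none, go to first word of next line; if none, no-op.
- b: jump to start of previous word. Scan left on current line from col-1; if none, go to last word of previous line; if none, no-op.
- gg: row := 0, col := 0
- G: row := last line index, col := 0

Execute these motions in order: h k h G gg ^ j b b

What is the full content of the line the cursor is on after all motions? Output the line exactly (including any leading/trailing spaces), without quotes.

After 1 (h): row=0 col=0 char='s'
After 2 (k): row=0 col=0 char='s'
After 3 (h): row=0 col=0 char='s'
After 4 (G): row=5 col=0 char='t'
After 5 (gg): row=0 col=0 char='s'
After 6 (^): row=0 col=0 char='s'
After 7 (j): row=1 col=0 char='s'
After 8 (b): row=0 col=15 char='t'
After 9 (b): row=0 col=9 char='n'

Answer: sky rock nine  tree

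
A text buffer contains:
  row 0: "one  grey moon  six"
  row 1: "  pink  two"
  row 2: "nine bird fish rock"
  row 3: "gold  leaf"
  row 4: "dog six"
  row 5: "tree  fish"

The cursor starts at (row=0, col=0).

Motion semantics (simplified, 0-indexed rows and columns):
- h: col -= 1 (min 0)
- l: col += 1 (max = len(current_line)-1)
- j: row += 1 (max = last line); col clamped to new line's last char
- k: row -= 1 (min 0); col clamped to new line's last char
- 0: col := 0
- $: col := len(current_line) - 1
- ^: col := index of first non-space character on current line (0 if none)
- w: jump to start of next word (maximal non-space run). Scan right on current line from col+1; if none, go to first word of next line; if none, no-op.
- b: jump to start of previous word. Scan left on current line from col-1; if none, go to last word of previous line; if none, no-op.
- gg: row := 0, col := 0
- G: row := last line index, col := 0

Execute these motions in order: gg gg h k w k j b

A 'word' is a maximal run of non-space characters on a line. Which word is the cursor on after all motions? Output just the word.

After 1 (gg): row=0 col=0 char='o'
After 2 (gg): row=0 col=0 char='o'
After 3 (h): row=0 col=0 char='o'
After 4 (k): row=0 col=0 char='o'
After 5 (w): row=0 col=5 char='g'
After 6 (k): row=0 col=5 char='g'
After 7 (j): row=1 col=5 char='k'
After 8 (b): row=1 col=2 char='p'

Answer: pink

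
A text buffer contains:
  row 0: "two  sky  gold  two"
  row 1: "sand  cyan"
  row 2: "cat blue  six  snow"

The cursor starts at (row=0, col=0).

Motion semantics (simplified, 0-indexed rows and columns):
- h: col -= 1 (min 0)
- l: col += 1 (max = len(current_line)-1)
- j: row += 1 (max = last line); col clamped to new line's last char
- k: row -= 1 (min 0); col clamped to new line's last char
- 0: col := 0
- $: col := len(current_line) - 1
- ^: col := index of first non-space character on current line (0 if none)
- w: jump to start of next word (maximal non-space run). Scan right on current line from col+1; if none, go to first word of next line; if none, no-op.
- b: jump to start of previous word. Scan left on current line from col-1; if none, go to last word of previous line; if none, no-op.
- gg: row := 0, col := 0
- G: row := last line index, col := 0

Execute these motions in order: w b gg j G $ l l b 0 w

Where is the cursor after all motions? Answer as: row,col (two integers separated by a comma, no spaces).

Answer: 2,4

Derivation:
After 1 (w): row=0 col=5 char='s'
After 2 (b): row=0 col=0 char='t'
After 3 (gg): row=0 col=0 char='t'
After 4 (j): row=1 col=0 char='s'
After 5 (G): row=2 col=0 char='c'
After 6 ($): row=2 col=18 char='w'
After 7 (l): row=2 col=18 char='w'
After 8 (l): row=2 col=18 char='w'
After 9 (b): row=2 col=15 char='s'
After 10 (0): row=2 col=0 char='c'
After 11 (w): row=2 col=4 char='b'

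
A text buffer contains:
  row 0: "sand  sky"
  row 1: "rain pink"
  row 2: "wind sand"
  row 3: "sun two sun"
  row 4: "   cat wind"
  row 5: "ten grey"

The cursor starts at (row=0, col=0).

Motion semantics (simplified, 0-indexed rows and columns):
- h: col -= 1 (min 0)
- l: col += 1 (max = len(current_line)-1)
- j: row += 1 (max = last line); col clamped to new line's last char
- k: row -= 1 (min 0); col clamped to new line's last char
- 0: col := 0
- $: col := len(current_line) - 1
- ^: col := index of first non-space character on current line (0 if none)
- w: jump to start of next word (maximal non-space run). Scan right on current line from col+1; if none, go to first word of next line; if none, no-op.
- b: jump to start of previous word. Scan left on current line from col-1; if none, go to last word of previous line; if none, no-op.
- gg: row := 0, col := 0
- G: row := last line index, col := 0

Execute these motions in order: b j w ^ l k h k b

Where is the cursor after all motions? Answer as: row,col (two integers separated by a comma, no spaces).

After 1 (b): row=0 col=0 char='s'
After 2 (j): row=1 col=0 char='r'
After 3 (w): row=1 col=5 char='p'
After 4 (^): row=1 col=0 char='r'
After 5 (l): row=1 col=1 char='a'
After 6 (k): row=0 col=1 char='a'
After 7 (h): row=0 col=0 char='s'
After 8 (k): row=0 col=0 char='s'
After 9 (b): row=0 col=0 char='s'

Answer: 0,0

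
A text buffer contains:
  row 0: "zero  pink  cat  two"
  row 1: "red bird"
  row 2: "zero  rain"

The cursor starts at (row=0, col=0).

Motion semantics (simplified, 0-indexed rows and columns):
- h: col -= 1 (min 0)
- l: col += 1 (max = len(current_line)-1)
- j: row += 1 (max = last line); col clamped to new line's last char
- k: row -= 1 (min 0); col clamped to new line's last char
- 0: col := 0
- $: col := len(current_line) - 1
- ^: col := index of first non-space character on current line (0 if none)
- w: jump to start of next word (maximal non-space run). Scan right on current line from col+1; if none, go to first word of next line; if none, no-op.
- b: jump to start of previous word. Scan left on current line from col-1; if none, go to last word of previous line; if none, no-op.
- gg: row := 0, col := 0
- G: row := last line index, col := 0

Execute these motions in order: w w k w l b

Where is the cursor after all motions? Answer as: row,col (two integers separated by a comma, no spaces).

Answer: 0,17

Derivation:
After 1 (w): row=0 col=6 char='p'
After 2 (w): row=0 col=12 char='c'
After 3 (k): row=0 col=12 char='c'
After 4 (w): row=0 col=17 char='t'
After 5 (l): row=0 col=18 char='w'
After 6 (b): row=0 col=17 char='t'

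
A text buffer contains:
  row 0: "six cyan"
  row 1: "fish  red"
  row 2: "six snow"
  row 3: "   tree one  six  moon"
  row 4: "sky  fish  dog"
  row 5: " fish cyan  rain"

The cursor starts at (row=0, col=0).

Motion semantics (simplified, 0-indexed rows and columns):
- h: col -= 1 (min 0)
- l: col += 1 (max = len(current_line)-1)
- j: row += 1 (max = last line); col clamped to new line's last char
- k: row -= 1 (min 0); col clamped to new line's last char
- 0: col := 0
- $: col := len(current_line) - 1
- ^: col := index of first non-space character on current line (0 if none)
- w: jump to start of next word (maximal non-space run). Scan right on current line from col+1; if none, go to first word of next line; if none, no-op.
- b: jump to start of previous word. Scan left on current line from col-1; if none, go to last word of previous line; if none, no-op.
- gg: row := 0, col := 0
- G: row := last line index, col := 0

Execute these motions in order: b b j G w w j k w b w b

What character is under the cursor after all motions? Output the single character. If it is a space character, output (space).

After 1 (b): row=0 col=0 char='s'
After 2 (b): row=0 col=0 char='s'
After 3 (j): row=1 col=0 char='f'
After 4 (G): row=5 col=0 char='_'
After 5 (w): row=5 col=1 char='f'
After 6 (w): row=5 col=6 char='c'
After 7 (j): row=5 col=6 char='c'
After 8 (k): row=4 col=6 char='i'
After 9 (w): row=4 col=11 char='d'
After 10 (b): row=4 col=5 char='f'
After 11 (w): row=4 col=11 char='d'
After 12 (b): row=4 col=5 char='f'

Answer: f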